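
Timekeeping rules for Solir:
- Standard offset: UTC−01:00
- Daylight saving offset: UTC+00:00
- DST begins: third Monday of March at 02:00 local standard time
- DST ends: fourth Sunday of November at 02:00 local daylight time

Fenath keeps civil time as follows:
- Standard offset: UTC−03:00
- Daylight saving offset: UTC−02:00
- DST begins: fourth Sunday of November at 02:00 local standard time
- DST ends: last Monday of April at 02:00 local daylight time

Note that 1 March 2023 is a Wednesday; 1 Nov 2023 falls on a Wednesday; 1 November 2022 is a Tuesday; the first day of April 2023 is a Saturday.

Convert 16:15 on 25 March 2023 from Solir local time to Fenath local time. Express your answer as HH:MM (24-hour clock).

1 March 2023 is a Wednesday, so the first Monday is March 6 and the third is March 20.
1 November 2023 is a Wednesday, so the first Sunday is November 5 and the fourth is November 26.
25 March 2023 lies within the daylight-saving period (20 March – 26 November), so Solir is on daylight time, UTC+00:00.
16:15 Solir − 0h = 16:15 UTC.
1 November 2022 is a Tuesday, so the first Sunday is November 6 and the fourth is November 27.
1 April 2023 is a Saturday, so Mondays fall on 3, 10, 17, 24; the last is April 24.
At the standard offset (UTC−03:00), 16:15 UTC − 3h = 13:15 Fenath standard time.
The standard-time date in Fenath, 25 March 2023, falls between 27 November 2022 and 24 April 2023, so daylight saving is in effect and Fenath is at UTC−02:00.
16:15 UTC − 2h = 14:15 Fenath.

14:15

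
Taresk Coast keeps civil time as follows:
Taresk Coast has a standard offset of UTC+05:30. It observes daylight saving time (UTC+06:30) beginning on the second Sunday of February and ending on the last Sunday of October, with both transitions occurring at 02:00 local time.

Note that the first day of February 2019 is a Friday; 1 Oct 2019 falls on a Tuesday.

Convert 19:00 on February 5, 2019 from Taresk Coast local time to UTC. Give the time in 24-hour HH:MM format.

1 February 2019 is a Friday, so the first Sunday is February 3 and the second is February 10.
1 October 2019 is a Tuesday, so Sundays fall on 6, 13, 20, 27; the last is October 27.
Daylight saving runs 10 February – 27 October; February 5, 2019 is outside that window, so Taresk Coast is on standard time at UTC+05:30.
19:00 local − 5h30m = 13:30 UTC.

13:30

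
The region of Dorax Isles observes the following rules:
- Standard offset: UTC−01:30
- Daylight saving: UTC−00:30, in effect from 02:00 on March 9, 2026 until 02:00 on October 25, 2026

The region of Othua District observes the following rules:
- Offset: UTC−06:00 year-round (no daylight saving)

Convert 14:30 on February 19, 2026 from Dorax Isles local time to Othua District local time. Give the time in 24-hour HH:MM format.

February 19, 2026 does not fall between 9 March and 25 October, so daylight saving is not in effect and Dorax Isles is at UTC−01:30.
14:30 Dorax Isles + 1h30m = 16:00 UTC.
Othua District has no daylight saving, so its offset is UTC−06:00 year-round.
16:00 UTC − 6h = 10:00 Othua District.

10:00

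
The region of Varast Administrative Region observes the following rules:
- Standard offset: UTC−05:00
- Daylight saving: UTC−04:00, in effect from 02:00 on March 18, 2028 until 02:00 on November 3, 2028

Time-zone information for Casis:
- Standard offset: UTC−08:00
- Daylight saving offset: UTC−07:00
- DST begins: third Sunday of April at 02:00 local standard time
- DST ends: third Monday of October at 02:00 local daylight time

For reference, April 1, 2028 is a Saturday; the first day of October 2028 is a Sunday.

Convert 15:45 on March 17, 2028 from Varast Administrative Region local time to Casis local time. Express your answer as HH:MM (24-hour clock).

March 17, 2028 is outside the daylight-saving period (18 March – 3 November), so Varast Administrative Region is on standard time, UTC−05:00.
15:45 Varast Administrative Region + 5h = 20:45 UTC.
1 April 2028 is a Saturday, so the first Sunday is April 2 and the third is April 16.
1 October 2028 is a Sunday, so the first Monday is October 2 and the third is October 16.
At the standard offset (UTC−08:00), 20:45 UTC − 8h = 12:45 Casis standard time.
The standard-time date in Casis, March 17, 2028, does not fall between 16 April and 16 October, so daylight saving is not in effect and Casis is at UTC−08:00.
20:45 UTC − 8h = 12:45 Casis.

12:45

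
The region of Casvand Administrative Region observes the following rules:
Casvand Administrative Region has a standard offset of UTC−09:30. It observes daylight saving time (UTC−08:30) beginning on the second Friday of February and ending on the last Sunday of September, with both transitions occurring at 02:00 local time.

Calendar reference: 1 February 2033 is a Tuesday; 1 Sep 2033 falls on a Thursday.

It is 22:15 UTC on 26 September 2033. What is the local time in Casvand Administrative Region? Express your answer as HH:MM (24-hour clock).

12:45

1 February 2033 is a Tuesday, so the first Friday is February 4 and the second is February 11.
1 September 2033 is a Thursday, so Sundays fall on 4, 11, 18, 25; the last is September 25.
At the standard offset (UTC−09:30), 22:15 UTC − 9h30m = 12:45 Casvand Administrative Region standard time.
The standard-time date in Casvand Administrative Region, 26 September 2033, does not fall between 11 February and 25 September, so daylight saving is not in effect and Casvand Administrative Region is at UTC−09:30.
22:15 UTC − 9h30m = 12:45 local.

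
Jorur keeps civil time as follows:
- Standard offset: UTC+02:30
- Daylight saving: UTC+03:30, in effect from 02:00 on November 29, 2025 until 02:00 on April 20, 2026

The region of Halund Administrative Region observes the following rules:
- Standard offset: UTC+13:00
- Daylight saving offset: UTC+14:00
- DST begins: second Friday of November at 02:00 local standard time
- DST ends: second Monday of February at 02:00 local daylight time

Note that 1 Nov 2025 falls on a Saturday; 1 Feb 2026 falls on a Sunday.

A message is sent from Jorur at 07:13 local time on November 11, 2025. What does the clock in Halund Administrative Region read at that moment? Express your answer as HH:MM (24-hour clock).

17:43

Daylight saving runs 29 November 2025 – 20 April 2026; November 11, 2025 is outside that window, so Jorur is on standard time at UTC+02:30.
07:13 Jorur − 2h30m = 04:43 UTC.
1 November 2025 is a Saturday, so the first Friday is November 7 and the second is November 14.
1 February 2026 is a Sunday, so the first Monday is February 2 and the second is February 9.
At the standard offset (UTC+13:00), 04:43 UTC + 13h = 17:43 Halund Administrative Region standard time.
Daylight saving runs 14 November 2025 – 9 February 2026; the standard-time date in Halund Administrative Region, November 11, 2025, is outside that window, so Halund Administrative Region is on standard time at UTC+13:00.
04:43 UTC + 13h = 17:43 Halund Administrative Region.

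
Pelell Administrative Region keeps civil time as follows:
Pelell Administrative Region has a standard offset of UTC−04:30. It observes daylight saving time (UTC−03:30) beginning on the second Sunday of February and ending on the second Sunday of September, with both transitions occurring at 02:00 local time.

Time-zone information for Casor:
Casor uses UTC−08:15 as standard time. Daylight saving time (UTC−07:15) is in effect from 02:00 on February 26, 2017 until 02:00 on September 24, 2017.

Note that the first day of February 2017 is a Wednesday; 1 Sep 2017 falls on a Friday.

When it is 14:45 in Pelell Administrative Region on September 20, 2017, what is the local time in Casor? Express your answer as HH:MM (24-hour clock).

12:00

1 February 2017 is a Wednesday, so the first Sunday is February 5 and the second is February 12.
1 September 2017 is a Friday, so the first Sunday is September 3 and the second is September 10.
September 20, 2017 does not fall between 12 February and 10 September, so daylight saving is not in effect and Pelell Administrative Region is at UTC−04:30.
14:45 Pelell Administrative Region + 4h30m = 19:15 UTC.
At the standard offset (UTC−08:15), 19:15 UTC − 8h15m = 11:00 Casor standard time.
Daylight saving runs 26 February – 24 September; the standard-time date in Casor, September 20, 2017, is inside that window, so Casor is at UTC−07:15.
19:15 UTC − 7h15m = 12:00 Casor.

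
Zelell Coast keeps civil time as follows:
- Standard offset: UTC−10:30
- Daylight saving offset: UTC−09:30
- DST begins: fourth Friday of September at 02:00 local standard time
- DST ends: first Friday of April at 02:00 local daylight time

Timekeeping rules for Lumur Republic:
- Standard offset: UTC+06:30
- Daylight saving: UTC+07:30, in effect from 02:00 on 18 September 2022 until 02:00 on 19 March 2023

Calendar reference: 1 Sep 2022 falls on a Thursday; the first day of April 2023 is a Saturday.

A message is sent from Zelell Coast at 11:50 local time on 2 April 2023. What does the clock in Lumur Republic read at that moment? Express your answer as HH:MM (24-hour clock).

1 September 2022 is a Thursday, so the first Friday is September 2 and the fourth is September 23.
1 April 2023 is a Saturday, so the first Friday is April 7.
Daylight saving runs 23 September 2022 – 7 April 2023; 2 April 2023 is inside that window, so Zelell Coast is at UTC−09:30.
11:50 Zelell Coast + 9h30m = 21:20 UTC.
At the standard offset (UTC+06:30), 21:20 UTC + 6h30m = 03:50 Lumur Republic standard time (rolling into the next day, 3 April 2023).
The standard-time date in Lumur Republic, 3 April 2023, is outside the daylight-saving period (18 September 2022 – 19 March 2023), so Lumur Republic is on standard time, UTC+06:30.
21:20 UTC + 6h30m = 03:50 Lumur Republic (rolling into the next day, 3 April 2023).

03:50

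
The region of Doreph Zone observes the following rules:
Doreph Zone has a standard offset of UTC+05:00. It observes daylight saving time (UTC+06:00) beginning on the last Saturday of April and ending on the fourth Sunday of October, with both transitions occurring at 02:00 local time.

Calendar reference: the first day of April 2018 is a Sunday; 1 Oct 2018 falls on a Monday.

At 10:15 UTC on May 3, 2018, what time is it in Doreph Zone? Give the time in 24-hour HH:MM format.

1 April 2018 is a Sunday, so Saturdays fall on 7, 14, 21, 28; the last is April 28.
1 October 2018 is a Monday, so the first Sunday is October 7 and the fourth is October 28.
At the standard offset (UTC+05:00), 10:15 UTC + 5h = 15:15 Doreph Zone standard time.
The standard-time date in Doreph Zone, May 3, 2018, falls between 28 April and 28 October, so daylight saving is in effect and Doreph Zone is at UTC+06:00.
10:15 UTC + 6h = 16:15 local.

16:15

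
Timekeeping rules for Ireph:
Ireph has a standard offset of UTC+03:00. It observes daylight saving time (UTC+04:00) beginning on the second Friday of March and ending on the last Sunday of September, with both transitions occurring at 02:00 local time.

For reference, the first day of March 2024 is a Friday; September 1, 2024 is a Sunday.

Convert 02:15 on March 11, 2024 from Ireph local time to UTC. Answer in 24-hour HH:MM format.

1 March 2024 is a Friday, so the first Friday is March 1 and the second is March 8.
1 September 2024 is a Sunday, so Sundays fall on 1, 8, 15, 22, 29; the last is September 29.
March 11, 2024 lies within the daylight-saving period (8 March – 29 September), so Ireph is on daylight time, UTC+04:00.
02:15 local − 4h = 22:15 UTC (rolling into the previous day, 10 March 2024).

22:15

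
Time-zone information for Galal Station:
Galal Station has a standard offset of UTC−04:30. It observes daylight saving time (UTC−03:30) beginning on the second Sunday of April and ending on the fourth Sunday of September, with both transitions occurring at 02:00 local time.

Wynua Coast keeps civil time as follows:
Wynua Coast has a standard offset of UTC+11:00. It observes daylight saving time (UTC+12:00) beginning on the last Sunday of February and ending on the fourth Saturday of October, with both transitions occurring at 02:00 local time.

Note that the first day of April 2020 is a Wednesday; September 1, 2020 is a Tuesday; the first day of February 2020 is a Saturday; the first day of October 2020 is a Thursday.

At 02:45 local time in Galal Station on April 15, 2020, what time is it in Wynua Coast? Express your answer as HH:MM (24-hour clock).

18:15

1 April 2020 is a Wednesday, so the first Sunday is April 5 and the second is April 12.
1 September 2020 is a Tuesday, so the first Sunday is September 6 and the fourth is September 27.
April 15, 2020 falls between 12 April and 27 September, so daylight saving is in effect and Galal Station is at UTC−03:30.
02:45 Galal Station + 3h30m = 06:15 UTC.
1 February 2020 is a Saturday, so Sundays fall on 2, 9, 16, 23; the last is February 23.
1 October 2020 is a Thursday, so the first Saturday is October 3 and the fourth is October 24.
At the standard offset (UTC+11:00), 06:15 UTC + 11h = 17:15 Wynua Coast standard time.
Daylight saving runs 23 February – 24 October; the standard-time date in Wynua Coast, April 15, 2020, is inside that window, so Wynua Coast is at UTC+12:00.
06:15 UTC + 12h = 18:15 Wynua Coast.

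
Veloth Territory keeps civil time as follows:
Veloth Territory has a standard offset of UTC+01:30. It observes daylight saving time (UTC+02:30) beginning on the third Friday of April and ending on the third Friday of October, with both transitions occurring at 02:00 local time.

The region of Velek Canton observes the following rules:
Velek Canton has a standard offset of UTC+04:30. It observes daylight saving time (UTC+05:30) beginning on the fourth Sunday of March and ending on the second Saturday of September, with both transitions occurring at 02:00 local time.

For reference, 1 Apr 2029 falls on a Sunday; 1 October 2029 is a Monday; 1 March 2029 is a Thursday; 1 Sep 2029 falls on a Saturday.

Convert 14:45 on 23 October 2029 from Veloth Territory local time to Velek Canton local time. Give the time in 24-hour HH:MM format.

1 April 2029 is a Sunday, so the first Friday is April 6 and the third is April 20.
1 October 2029 is a Monday, so the first Friday is October 5 and the third is October 19.
23 October 2029 does not fall between 20 April and 19 October, so daylight saving is not in effect and Veloth Territory is at UTC+01:30.
14:45 Veloth Territory − 1h30m = 13:15 UTC.
1 March 2029 is a Thursday, so the first Sunday is March 4 and the fourth is March 25.
1 September 2029 is a Saturday, so the first Saturday is September 1 and the second is September 8.
At the standard offset (UTC+04:30), 13:15 UTC + 4h30m = 17:45 Velek Canton standard time.
Daylight saving runs 25 March – 8 September; the standard-time date in Velek Canton, 23 October 2029, is outside that window, so Velek Canton is on standard time at UTC+04:30.
13:15 UTC + 4h30m = 17:45 Velek Canton.

17:45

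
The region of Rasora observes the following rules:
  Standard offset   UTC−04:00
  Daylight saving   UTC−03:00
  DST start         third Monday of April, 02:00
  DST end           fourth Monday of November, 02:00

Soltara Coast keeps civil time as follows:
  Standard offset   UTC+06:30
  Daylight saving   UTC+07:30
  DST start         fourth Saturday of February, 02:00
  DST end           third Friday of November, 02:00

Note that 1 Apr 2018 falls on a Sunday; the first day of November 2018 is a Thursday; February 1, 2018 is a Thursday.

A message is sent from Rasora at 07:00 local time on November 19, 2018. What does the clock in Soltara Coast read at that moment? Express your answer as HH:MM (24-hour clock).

1 April 2018 is a Sunday, so the first Monday is April 2 and the third is April 16.
1 November 2018 is a Thursday, so the first Monday is November 5 and the fourth is November 26.
November 19, 2018 lies within the daylight-saving period (16 April – 26 November), so Rasora is on daylight time, UTC−03:00.
07:00 Rasora + 3h = 10:00 UTC.
1 February 2018 is a Thursday, so the first Saturday is February 3 and the fourth is February 24.
1 November 2018 is a Thursday, so the first Friday is November 2 and the third is November 16.
At the standard offset (UTC+06:30), 10:00 UTC + 6h30m = 16:30 Soltara Coast standard time.
The standard-time date in Soltara Coast, November 19, 2018, does not fall between 24 February and 16 November, so daylight saving is not in effect and Soltara Coast is at UTC+06:30.
10:00 UTC + 6h30m = 16:30 Soltara Coast.

16:30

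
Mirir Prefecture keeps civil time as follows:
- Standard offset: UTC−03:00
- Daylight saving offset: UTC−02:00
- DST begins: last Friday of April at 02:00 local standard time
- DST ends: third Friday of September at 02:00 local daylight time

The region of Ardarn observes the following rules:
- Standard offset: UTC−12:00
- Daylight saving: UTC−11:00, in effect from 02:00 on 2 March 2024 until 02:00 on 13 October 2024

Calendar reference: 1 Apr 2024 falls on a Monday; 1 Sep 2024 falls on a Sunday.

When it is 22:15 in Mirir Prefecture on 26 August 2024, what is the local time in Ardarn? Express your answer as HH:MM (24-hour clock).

1 April 2024 is a Monday, so Fridays fall on 5, 12, 19, 26; the last is April 26.
1 September 2024 is a Sunday, so the first Friday is September 6 and the third is September 20.
Daylight saving runs 26 April – 20 September; 26 August 2024 is inside that window, so Mirir Prefecture is at UTC−02:00.
22:15 Mirir Prefecture + 2h = 00:15 UTC (rolling into the next day, 27 August 2024).
At the standard offset (UTC−12:00), 00:15 UTC − 12h = 12:15 Ardarn standard time (rolling into the previous day, 26 August 2024).
The standard-time date in Ardarn, 26 August 2024, lies within the daylight-saving period (2 March – 13 October), so Ardarn is on daylight time, UTC−11:00.
00:15 UTC − 11h = 13:15 Ardarn (rolling into the previous day, 26 August 2024).

13:15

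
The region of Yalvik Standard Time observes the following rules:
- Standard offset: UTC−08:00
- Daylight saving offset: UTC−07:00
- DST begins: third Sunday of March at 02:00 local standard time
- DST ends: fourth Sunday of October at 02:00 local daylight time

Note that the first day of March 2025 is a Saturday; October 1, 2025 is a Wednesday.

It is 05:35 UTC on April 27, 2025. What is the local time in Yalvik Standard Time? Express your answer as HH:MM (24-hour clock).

22:35

1 March 2025 is a Saturday, so the first Sunday is March 2 and the third is March 16.
1 October 2025 is a Wednesday, so the first Sunday is October 5 and the fourth is October 26.
At the standard offset (UTC−08:00), 05:35 UTC − 8h = 21:35 Yalvik Standard Time standard time (rolling into the previous day, 26 April 2025).
The standard-time date in Yalvik Standard Time, April 26, 2025, falls between 16 March and 26 October, so daylight saving is in effect and Yalvik Standard Time is at UTC−07:00.
05:35 UTC − 7h = 22:35 local (rolling into the previous day, 26 April 2025).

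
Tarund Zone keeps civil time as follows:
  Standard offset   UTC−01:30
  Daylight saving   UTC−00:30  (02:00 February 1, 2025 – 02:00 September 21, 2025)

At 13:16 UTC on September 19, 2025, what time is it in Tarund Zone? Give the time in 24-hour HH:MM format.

At the standard offset (UTC−01:30), 13:16 UTC − 1h30m = 11:46 Tarund Zone standard time.
The standard-time date in Tarund Zone, September 19, 2025, falls between 1 February and 21 September, so daylight saving is in effect and Tarund Zone is at UTC−00:30.
13:16 UTC − 0h30m = 12:46 local.

12:46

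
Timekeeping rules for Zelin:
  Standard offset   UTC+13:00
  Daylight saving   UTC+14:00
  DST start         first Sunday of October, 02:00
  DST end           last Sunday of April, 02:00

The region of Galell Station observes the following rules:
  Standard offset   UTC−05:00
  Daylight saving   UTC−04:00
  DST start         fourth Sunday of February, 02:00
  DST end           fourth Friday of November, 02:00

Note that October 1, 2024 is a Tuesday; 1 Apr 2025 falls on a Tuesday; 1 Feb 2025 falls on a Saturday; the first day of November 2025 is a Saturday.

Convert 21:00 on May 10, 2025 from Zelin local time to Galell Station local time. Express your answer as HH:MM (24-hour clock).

04:00

1 October 2024 is a Tuesday, so the first Sunday is October 6.
1 April 2025 is a Tuesday, so Sundays fall on 6, 13, 20, 27; the last is April 27.
Daylight saving runs 6 October 2024 – 27 April 2025; May 10, 2025 is outside that window, so Zelin is on standard time at UTC+13:00.
21:00 Zelin − 13h = 08:00 UTC.
1 February 2025 is a Saturday, so the first Sunday is February 2 and the fourth is February 23.
1 November 2025 is a Saturday, so the first Friday is November 7 and the fourth is November 28.
At the standard offset (UTC−05:00), 08:00 UTC − 5h = 03:00 Galell Station standard time.
The standard-time date in Galell Station, May 10, 2025, lies within the daylight-saving period (23 February – 28 November), so Galell Station is on daylight time, UTC−04:00.
08:00 UTC − 4h = 04:00 Galell Station.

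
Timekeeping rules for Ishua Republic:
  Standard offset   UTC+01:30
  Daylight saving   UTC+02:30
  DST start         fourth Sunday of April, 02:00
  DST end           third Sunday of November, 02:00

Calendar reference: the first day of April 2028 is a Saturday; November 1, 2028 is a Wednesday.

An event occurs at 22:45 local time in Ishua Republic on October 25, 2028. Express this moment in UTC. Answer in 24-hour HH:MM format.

20:15

1 April 2028 is a Saturday, so the first Sunday is April 2 and the fourth is April 23.
1 November 2028 is a Wednesday, so the first Sunday is November 5 and the third is November 19.
Daylight saving runs 23 April – 19 November; October 25, 2028 is inside that window, so Ishua Republic is at UTC+02:30.
22:45 local − 2h30m = 20:15 UTC.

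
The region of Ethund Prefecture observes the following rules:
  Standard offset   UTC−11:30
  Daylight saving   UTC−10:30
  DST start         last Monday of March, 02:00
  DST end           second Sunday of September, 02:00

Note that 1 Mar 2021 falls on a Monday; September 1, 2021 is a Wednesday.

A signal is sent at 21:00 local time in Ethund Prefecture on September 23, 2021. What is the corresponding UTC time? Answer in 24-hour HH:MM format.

08:30

1 March 2021 is a Monday, so Mondays fall on 1, 8, 15, 22, 29; the last is March 29.
1 September 2021 is a Wednesday, so the first Sunday is September 5 and the second is September 12.
Daylight saving runs 29 March – 12 September; September 23, 2021 is outside that window, so Ethund Prefecture is on standard time at UTC−11:30.
21:00 local + 11h30m = 08:30 UTC (rolling into the next day, 24 September 2021).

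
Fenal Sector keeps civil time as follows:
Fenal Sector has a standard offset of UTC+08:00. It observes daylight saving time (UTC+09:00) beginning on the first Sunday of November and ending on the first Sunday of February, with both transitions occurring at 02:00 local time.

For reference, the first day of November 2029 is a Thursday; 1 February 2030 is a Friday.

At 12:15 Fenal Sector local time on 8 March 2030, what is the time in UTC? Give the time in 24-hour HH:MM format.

04:15

1 November 2029 is a Thursday, so the first Sunday is November 4.
1 February 2030 is a Friday, so the first Sunday is February 3.
8 March 2030 does not fall between 4 November 2029 and 3 February 2030, so daylight saving is not in effect and Fenal Sector is at UTC+08:00.
12:15 local − 8h = 04:15 UTC.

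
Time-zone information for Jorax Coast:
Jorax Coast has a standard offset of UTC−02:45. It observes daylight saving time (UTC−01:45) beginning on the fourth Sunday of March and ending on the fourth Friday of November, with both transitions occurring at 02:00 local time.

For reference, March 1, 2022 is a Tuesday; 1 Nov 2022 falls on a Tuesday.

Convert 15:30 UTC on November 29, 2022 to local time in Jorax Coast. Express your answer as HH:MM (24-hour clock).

12:45

1 March 2022 is a Tuesday, so the first Sunday is March 6 and the fourth is March 27.
1 November 2022 is a Tuesday, so the first Friday is November 4 and the fourth is November 25.
At the standard offset (UTC−02:45), 15:30 UTC − 2h45m = 12:45 Jorax Coast standard time.
The standard-time date in Jorax Coast, November 29, 2022, does not fall between 27 March and 25 November, so daylight saving is not in effect and Jorax Coast is at UTC−02:45.
15:30 UTC − 2h45m = 12:45 local.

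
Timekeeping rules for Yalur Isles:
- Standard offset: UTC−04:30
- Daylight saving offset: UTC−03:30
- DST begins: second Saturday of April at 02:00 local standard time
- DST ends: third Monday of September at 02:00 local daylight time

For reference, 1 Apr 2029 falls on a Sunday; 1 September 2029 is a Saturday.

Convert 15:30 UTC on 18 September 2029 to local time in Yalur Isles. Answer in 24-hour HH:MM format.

1 April 2029 is a Sunday, so the first Saturday is April 7 and the second is April 14.
1 September 2029 is a Saturday, so the first Monday is September 3 and the third is September 17.
At the standard offset (UTC−04:30), 15:30 UTC − 4h30m = 11:00 Yalur Isles standard time.
Daylight saving runs 14 April – 17 September; the standard-time date in Yalur Isles, 18 September 2029, is outside that window, so Yalur Isles is on standard time at UTC−04:30.
15:30 UTC − 4h30m = 11:00 local.

11:00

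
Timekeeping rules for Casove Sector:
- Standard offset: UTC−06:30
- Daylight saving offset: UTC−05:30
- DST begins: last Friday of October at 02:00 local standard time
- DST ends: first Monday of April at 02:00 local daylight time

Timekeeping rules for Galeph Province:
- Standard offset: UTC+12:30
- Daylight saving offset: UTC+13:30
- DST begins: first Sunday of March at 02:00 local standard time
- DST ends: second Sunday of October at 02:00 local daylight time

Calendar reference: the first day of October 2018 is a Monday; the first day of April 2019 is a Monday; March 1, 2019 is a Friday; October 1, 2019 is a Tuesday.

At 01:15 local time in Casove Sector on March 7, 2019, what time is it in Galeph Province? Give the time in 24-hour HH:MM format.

20:15

1 October 2018 is a Monday, so Fridays fall on 5, 12, 19, 26; the last is October 26.
1 April 2019 is a Monday, so the first Monday is April 1.
March 7, 2019 lies within the daylight-saving period (26 October 2018 – 1 April 2019), so Casove Sector is on daylight time, UTC−05:30.
01:15 Casove Sector + 5h30m = 06:45 UTC.
1 March 2019 is a Friday, so the first Sunday is March 3.
1 October 2019 is a Tuesday, so the first Sunday is October 6 and the second is October 13.
At the standard offset (UTC+12:30), 06:45 UTC + 12h30m = 19:15 Galeph Province standard time.
The standard-time date in Galeph Province, March 7, 2019, falls between 3 March and 13 October, so daylight saving is in effect and Galeph Province is at UTC+13:30.
06:45 UTC + 13h30m = 20:15 Galeph Province.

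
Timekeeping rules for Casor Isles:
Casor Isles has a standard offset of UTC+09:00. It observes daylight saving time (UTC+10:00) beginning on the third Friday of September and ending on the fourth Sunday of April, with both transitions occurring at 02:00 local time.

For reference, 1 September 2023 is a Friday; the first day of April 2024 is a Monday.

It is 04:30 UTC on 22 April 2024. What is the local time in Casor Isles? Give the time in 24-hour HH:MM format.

14:30

1 September 2023 is a Friday, so the first Friday is September 1 and the third is September 15.
1 April 2024 is a Monday, so the first Sunday is April 7 and the fourth is April 28.
At the standard offset (UTC+09:00), 04:30 UTC + 9h = 13:30 Casor Isles standard time.
The standard-time date in Casor Isles, 22 April 2024, lies within the daylight-saving period (15 September 2023 – 28 April 2024), so Casor Isles is on daylight time, UTC+10:00.
04:30 UTC + 10h = 14:30 local.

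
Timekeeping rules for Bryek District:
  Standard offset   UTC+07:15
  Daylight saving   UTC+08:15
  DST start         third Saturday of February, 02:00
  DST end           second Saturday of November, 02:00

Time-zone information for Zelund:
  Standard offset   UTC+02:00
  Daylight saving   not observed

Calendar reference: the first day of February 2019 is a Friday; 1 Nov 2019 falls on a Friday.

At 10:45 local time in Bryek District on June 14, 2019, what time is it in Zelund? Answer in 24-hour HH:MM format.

1 February 2019 is a Friday, so the first Saturday is February 2 and the third is February 16.
1 November 2019 is a Friday, so the first Saturday is November 2 and the second is November 9.
June 14, 2019 lies within the daylight-saving period (16 February – 9 November), so Bryek District is on daylight time, UTC+08:15.
10:45 Bryek District − 8h15m = 02:30 UTC.
Zelund has no daylight saving, so its offset is UTC+02:00 year-round.
02:30 UTC + 2h = 04:30 Zelund.

04:30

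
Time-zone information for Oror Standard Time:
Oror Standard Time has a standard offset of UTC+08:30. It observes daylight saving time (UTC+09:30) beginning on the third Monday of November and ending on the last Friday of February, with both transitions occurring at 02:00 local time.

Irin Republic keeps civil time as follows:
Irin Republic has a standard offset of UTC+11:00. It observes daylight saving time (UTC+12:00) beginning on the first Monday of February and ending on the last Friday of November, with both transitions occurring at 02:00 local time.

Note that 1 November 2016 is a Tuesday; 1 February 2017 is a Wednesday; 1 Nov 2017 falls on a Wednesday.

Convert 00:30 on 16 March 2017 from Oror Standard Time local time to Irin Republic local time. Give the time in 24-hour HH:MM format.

04:00

1 November 2016 is a Tuesday, so the first Monday is November 7 and the third is November 21.
1 February 2017 is a Wednesday, so Fridays fall on 3, 10, 17, 24; the last is February 24.
Daylight saving runs 21 November 2016 – 24 February 2017; 16 March 2017 is outside that window, so Oror Standard Time is on standard time at UTC+08:30.
00:30 Oror Standard Time − 8h30m = 16:00 UTC (rolling into the previous day, 15 March 2017).
1 February 2017 is a Wednesday, so the first Monday is February 6.
1 November 2017 is a Wednesday, so Fridays fall on 3, 10, 17, 24; the last is November 24.
At the standard offset (UTC+11:00), 16:00 UTC + 11h = 03:00 Irin Republic standard time (rolling into the next day, 16 March 2017).
The standard-time date in Irin Republic, 16 March 2017, falls between 6 February and 24 November, so daylight saving is in effect and Irin Republic is at UTC+12:00.
16:00 UTC + 12h = 04:00 Irin Republic (rolling into the next day, 16 March 2017).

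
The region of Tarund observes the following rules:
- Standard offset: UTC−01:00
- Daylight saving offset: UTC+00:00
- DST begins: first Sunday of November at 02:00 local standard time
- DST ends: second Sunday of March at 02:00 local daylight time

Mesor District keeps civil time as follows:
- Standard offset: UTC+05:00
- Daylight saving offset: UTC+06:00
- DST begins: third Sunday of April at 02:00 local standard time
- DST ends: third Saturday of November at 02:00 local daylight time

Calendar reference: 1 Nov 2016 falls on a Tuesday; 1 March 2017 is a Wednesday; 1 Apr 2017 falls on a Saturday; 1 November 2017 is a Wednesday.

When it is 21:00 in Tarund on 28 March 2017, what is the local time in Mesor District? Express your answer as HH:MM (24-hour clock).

03:00

1 November 2016 is a Tuesday, so the first Sunday is November 6.
1 March 2017 is a Wednesday, so the first Sunday is March 5 and the second is March 12.
28 March 2017 is outside the daylight-saving period (6 November 2016 – 12 March 2017), so Tarund is on standard time, UTC−01:00.
21:00 Tarund + 1h = 22:00 UTC.
1 April 2017 is a Saturday, so the first Sunday is April 2 and the third is April 16.
1 November 2017 is a Wednesday, so the first Saturday is November 4 and the third is November 18.
At the standard offset (UTC+05:00), 22:00 UTC + 5h = 03:00 Mesor District standard time (rolling into the next day, 29 March 2017).
The standard-time date in Mesor District, 29 March 2017, does not fall between 16 April and 18 November, so daylight saving is not in effect and Mesor District is at UTC+05:00.
22:00 UTC + 5h = 03:00 Mesor District (rolling into the next day, 29 March 2017).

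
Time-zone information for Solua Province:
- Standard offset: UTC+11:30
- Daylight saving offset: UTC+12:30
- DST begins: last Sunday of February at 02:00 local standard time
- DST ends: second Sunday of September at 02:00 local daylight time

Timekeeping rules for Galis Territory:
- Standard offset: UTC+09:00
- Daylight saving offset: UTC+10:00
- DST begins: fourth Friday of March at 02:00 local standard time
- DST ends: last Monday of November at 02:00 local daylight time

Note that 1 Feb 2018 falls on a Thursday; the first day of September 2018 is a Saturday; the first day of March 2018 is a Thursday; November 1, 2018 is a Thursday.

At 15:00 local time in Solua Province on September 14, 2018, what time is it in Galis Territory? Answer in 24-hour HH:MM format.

1 February 2018 is a Thursday, so Sundays fall on 4, 11, 18, 25; the last is February 25.
1 September 2018 is a Saturday, so the first Sunday is September 2 and the second is September 9.
Daylight saving runs 25 February – 9 September; September 14, 2018 is outside that window, so Solua Province is on standard time at UTC+11:30.
15:00 Solua Province − 11h30m = 03:30 UTC.
1 March 2018 is a Thursday, so the first Friday is March 2 and the fourth is March 23.
1 November 2018 is a Thursday, so Mondays fall on 5, 12, 19, 26; the last is November 26.
At the standard offset (UTC+09:00), 03:30 UTC + 9h = 12:30 Galis Territory standard time.
The standard-time date in Galis Territory, September 14, 2018, lies within the daylight-saving period (23 March – 26 November), so Galis Territory is on daylight time, UTC+10:00.
03:30 UTC + 10h = 13:30 Galis Territory.

13:30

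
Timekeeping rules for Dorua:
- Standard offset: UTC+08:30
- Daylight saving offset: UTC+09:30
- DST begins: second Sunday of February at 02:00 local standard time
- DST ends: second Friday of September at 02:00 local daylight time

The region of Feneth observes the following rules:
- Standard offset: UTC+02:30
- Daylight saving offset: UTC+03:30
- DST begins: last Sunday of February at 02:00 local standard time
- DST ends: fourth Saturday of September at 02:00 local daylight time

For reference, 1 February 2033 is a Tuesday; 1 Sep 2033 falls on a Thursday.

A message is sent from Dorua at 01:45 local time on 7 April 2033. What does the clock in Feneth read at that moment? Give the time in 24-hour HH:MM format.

19:45

1 February 2033 is a Tuesday, so the first Sunday is February 6 and the second is February 13.
1 September 2033 is a Thursday, so the first Friday is September 2 and the second is September 9.
7 April 2033 falls between 13 February and 9 September, so daylight saving is in effect and Dorua is at UTC+09:30.
01:45 Dorua − 9h30m = 16:15 UTC (rolling into the previous day, 6 April 2033).
1 February 2033 is a Tuesday, so Sundays fall on 6, 13, 20, 27; the last is February 27.
1 September 2033 is a Thursday, so the first Saturday is September 3 and the fourth is September 24.
At the standard offset (UTC+02:30), 16:15 UTC + 2h30m = 18:45 Feneth standard time.
The standard-time date in Feneth, 6 April 2033, falls between 27 February and 24 September, so daylight saving is in effect and Feneth is at UTC+03:30.
16:15 UTC + 3h30m = 19:45 Feneth.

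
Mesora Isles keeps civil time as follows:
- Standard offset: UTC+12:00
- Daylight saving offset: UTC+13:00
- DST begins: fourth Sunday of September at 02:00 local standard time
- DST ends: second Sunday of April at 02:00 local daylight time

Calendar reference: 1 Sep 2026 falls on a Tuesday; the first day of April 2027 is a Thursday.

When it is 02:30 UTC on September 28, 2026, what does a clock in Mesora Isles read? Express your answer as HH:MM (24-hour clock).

15:30

1 September 2026 is a Tuesday, so the first Sunday is September 6 and the fourth is September 27.
1 April 2027 is a Thursday, so the first Sunday is April 4 and the second is April 11.
At the standard offset (UTC+12:00), 02:30 UTC + 12h = 14:30 Mesora Isles standard time.
Daylight saving runs 27 September 2026 – 11 April 2027; the standard-time date in Mesora Isles, September 28, 2026, is inside that window, so Mesora Isles is at UTC+13:00.
02:30 UTC + 13h = 15:30 local.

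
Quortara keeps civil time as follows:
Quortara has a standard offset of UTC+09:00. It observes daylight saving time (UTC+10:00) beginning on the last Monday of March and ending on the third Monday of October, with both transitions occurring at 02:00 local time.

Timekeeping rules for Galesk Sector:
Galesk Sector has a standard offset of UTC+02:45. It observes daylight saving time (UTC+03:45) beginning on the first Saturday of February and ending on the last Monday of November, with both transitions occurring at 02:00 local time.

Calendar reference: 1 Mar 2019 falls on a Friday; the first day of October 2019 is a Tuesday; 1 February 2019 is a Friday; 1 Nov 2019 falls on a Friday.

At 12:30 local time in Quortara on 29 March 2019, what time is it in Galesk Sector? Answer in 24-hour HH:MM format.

1 March 2019 is a Friday, so Mondays fall on 4, 11, 18, 25; the last is March 25.
1 October 2019 is a Tuesday, so the first Monday is October 7 and the third is October 21.
29 March 2019 falls between 25 March and 21 October, so daylight saving is in effect and Quortara is at UTC+10:00.
12:30 Quortara − 10h = 02:30 UTC.
1 February 2019 is a Friday, so the first Saturday is February 2.
1 November 2019 is a Friday, so Mondays fall on 4, 11, 18, 25; the last is November 25.
At the standard offset (UTC+02:45), 02:30 UTC + 2h45m = 05:15 Galesk Sector standard time.
Daylight saving runs 2 February – 25 November; the standard-time date in Galesk Sector, 29 March 2019, is inside that window, so Galesk Sector is at UTC+03:45.
02:30 UTC + 3h45m = 06:15 Galesk Sector.

06:15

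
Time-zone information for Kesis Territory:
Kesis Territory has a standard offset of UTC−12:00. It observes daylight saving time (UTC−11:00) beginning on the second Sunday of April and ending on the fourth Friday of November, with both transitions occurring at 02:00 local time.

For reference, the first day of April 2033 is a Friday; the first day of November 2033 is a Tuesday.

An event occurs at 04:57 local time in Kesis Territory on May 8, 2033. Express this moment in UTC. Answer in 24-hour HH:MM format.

15:57

1 April 2033 is a Friday, so the first Sunday is April 3 and the second is April 10.
1 November 2033 is a Tuesday, so the first Friday is November 4 and the fourth is November 25.
Daylight saving runs 10 April – 25 November; May 8, 2033 is inside that window, so Kesis Territory is at UTC−11:00.
04:57 local + 11h = 15:57 UTC.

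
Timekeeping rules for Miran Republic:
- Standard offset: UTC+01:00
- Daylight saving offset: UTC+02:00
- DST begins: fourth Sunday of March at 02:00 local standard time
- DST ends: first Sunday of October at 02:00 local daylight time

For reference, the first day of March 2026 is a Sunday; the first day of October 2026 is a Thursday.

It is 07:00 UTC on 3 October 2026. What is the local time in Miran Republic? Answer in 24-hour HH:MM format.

09:00

1 March 2026 is a Sunday, so the first Sunday is March 1 and the fourth is March 22.
1 October 2026 is a Thursday, so the first Sunday is October 4.
At the standard offset (UTC+01:00), 07:00 UTC + 1h = 08:00 Miran Republic standard time.
The standard-time date in Miran Republic, 3 October 2026, falls between 22 March and 4 October, so daylight saving is in effect and Miran Republic is at UTC+02:00.
07:00 UTC + 2h = 09:00 local.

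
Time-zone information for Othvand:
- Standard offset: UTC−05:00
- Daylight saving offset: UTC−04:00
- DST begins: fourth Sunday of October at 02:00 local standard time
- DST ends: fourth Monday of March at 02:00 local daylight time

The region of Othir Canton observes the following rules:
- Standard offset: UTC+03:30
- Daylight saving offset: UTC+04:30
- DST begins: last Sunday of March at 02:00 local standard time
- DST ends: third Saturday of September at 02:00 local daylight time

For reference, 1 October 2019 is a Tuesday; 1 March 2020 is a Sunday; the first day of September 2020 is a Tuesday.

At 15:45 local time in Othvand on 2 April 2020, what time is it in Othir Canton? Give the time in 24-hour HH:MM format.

1 October 2019 is a Tuesday, so the first Sunday is October 6 and the fourth is October 27.
1 March 2020 is a Sunday, so the first Monday is March 2 and the fourth is March 23.
2 April 2020 is outside the daylight-saving period (27 October 2019 – 23 March 2020), so Othvand is on standard time, UTC−05:00.
15:45 Othvand + 5h = 20:45 UTC.
1 March 2020 is a Sunday, so Sundays fall on 1, 8, 15, 22, 29; the last is March 29.
1 September 2020 is a Tuesday, so the first Saturday is September 5 and the third is September 19.
At the standard offset (UTC+03:30), 20:45 UTC + 3h30m = 00:15 Othir Canton standard time (rolling into the next day, 3 April 2020).
Daylight saving runs 29 March – 19 September; the standard-time date in Othir Canton, 3 April 2020, is inside that window, so Othir Canton is at UTC+04:30.
20:45 UTC + 4h30m = 01:15 Othir Canton (rolling into the next day, 3 April 2020).

01:15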